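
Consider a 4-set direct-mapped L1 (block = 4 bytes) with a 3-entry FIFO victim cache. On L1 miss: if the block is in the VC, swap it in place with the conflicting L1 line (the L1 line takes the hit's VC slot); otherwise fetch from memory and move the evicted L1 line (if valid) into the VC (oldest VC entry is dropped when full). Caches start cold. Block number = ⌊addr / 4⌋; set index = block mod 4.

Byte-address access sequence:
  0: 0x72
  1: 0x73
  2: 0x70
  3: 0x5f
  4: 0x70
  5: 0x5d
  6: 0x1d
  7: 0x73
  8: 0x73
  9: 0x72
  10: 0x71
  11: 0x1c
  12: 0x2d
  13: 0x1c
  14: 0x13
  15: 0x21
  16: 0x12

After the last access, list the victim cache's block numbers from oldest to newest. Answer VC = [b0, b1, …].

VC = [11, 28, 8]

  [0] addr=0x72 blk=28 s=0: MISS | VC []
  [1] addr=0x73 blk=28 s=0: L1-HIT | VC []
  [2] addr=0x70 blk=28 s=0: L1-HIT | VC []
  [3] addr=0x5f blk=23 s=3: MISS | VC []
  [4] addr=0x70 blk=28 s=0: L1-HIT | VC []
  [5] addr=0x5d blk=23 s=3: L1-HIT | VC []
  [6] addr=0x1d blk=7 s=3: MISS | VC [23]
  [7] addr=0x73 blk=28 s=0: L1-HIT | VC [23]
  [8] addr=0x73 blk=28 s=0: L1-HIT | VC [23]
  [9] addr=0x72 blk=28 s=0: L1-HIT | VC [23]
  [10] addr=0x71 blk=28 s=0: L1-HIT | VC [23]
  [11] addr=0x1c blk=7 s=3: L1-HIT | VC [23]
  [12] addr=0x2d blk=11 s=3: MISS | VC [23, 7]
  [13] addr=0x1c blk=7 s=3: VC-HIT | VC [23, 11]
  [14] addr=0x13 blk=4 s=0: MISS | VC [23, 11, 28]
  [15] addr=0x21 blk=8 s=0: MISS | VC [11, 28, 4]
  [16] addr=0x12 blk=4 s=0: VC-HIT | VC [11, 28, 8]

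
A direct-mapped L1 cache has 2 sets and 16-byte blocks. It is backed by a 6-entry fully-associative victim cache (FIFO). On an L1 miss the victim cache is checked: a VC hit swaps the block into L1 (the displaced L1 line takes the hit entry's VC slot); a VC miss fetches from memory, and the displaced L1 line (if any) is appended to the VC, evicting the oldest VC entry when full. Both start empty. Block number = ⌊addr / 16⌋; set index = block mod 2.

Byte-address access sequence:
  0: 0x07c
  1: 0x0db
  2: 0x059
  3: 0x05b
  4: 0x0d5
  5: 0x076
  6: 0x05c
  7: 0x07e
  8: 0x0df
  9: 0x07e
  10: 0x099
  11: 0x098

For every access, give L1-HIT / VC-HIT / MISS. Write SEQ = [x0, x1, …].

SEQ = [MISS, MISS, MISS, L1-HIT, VC-HIT, VC-HIT, VC-HIT, VC-HIT, VC-HIT, VC-HIT, MISS, L1-HIT]

#0 0x7c→b7/s1 MISS; vc=[]
#1 0xdb→b13/s1 MISS; vc=[7]
#2 0x59→b5/s1 MISS; vc=[7,13]
#3 0x5b→b5/s1 L1-HIT; vc=[7,13]
#4 0xd5→b13/s1 VC-HIT; vc=[7,5]
#5 0x76→b7/s1 VC-HIT; vc=[13,5]
#6 0x5c→b5/s1 VC-HIT; vc=[13,7]
#7 0x7e→b7/s1 VC-HIT; vc=[13,5]
#8 0xdf→b13/s1 VC-HIT; vc=[7,5]
#9 0x7e→b7/s1 VC-HIT; vc=[13,5]
#10 0x99→b9/s1 MISS; vc=[13,5,7]
#11 0x98→b9/s1 L1-HIT; vc=[13,5,7]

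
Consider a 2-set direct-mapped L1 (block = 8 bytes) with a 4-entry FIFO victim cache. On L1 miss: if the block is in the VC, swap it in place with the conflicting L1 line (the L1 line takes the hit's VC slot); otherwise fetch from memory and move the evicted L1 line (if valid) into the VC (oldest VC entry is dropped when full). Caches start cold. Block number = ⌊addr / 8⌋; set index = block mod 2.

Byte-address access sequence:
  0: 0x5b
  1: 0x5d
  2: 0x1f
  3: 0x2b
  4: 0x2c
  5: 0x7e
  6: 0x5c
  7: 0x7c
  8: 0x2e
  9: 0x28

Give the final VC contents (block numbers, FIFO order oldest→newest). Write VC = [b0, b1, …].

0: 0x5b (blk 11, set 1) → MISS  vc=[]
1: 0x5d (blk 11, set 1) → L1-HIT  vc=[]
2: 0x1f (blk 3, set 1) → MISS  vc=[11]
3: 0x2b (blk 5, set 1) → MISS  vc=[11, 3]
4: 0x2c (blk 5, set 1) → L1-HIT  vc=[11, 3]
5: 0x7e (blk 15, set 1) → MISS  vc=[11, 3, 5]
6: 0x5c (blk 11, set 1) → VC-HIT  vc=[15, 3, 5]
7: 0x7c (blk 15, set 1) → VC-HIT  vc=[11, 3, 5]
8: 0x2e (blk 5, set 1) → VC-HIT  vc=[11, 3, 15]
9: 0x28 (blk 5, set 1) → L1-HIT  vc=[11, 3, 15]

VC = [11, 3, 15]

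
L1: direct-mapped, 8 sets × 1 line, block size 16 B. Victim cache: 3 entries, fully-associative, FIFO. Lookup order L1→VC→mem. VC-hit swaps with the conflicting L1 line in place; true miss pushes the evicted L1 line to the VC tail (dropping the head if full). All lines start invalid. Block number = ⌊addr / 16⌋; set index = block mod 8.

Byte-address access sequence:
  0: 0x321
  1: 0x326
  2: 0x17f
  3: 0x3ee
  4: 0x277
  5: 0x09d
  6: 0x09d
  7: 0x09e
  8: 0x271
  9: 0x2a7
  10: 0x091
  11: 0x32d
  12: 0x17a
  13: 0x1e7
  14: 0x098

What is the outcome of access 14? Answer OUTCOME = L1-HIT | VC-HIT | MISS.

OUTCOME = L1-HIT

#0 0x321→b50/s2 MISS; vc=[]
#1 0x326→b50/s2 L1-HIT; vc=[]
#2 0x17f→b23/s7 MISS; vc=[]
#3 0x3ee→b62/s6 MISS; vc=[]
#4 0x277→b39/s7 MISS; vc=[23]
#5 0x9d→b9/s1 MISS; vc=[23]
#6 0x9d→b9/s1 L1-HIT; vc=[23]
#7 0x9e→b9/s1 L1-HIT; vc=[23]
#8 0x271→b39/s7 L1-HIT; vc=[23]
#9 0x2a7→b42/s2 MISS; vc=[23,50]
#10 0x91→b9/s1 L1-HIT; vc=[23,50]
#11 0x32d→b50/s2 VC-HIT; vc=[23,42]
#12 0x17a→b23/s7 VC-HIT; vc=[39,42]
#13 0x1e7→b30/s6 MISS; vc=[39,42,62]
#14 0x98→b9/s1 L1-HIT; vc=[39,42,62]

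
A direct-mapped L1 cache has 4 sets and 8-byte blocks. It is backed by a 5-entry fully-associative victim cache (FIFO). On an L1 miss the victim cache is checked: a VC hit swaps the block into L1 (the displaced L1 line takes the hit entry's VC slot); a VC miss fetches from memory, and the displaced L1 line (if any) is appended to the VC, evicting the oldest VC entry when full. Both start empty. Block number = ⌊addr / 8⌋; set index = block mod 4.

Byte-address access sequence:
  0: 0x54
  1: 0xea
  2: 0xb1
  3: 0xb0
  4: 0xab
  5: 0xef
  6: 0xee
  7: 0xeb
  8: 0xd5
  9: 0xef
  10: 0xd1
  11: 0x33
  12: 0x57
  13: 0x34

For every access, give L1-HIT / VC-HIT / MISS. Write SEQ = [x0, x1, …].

#0 0x54→b10/s2 MISS; vc=[]
#1 0xea→b29/s1 MISS; vc=[]
#2 0xb1→b22/s2 MISS; vc=[10]
#3 0xb0→b22/s2 L1-HIT; vc=[10]
#4 0xab→b21/s1 MISS; vc=[10,29]
#5 0xef→b29/s1 VC-HIT; vc=[10,21]
#6 0xee→b29/s1 L1-HIT; vc=[10,21]
#7 0xeb→b29/s1 L1-HIT; vc=[10,21]
#8 0xd5→b26/s2 MISS; vc=[10,21,22]
#9 0xef→b29/s1 L1-HIT; vc=[10,21,22]
#10 0xd1→b26/s2 L1-HIT; vc=[10,21,22]
#11 0x33→b6/s2 MISS; vc=[10,21,22,26]
#12 0x57→b10/s2 VC-HIT; vc=[6,21,22,26]
#13 0x34→b6/s2 VC-HIT; vc=[10,21,22,26]

SEQ = [MISS, MISS, MISS, L1-HIT, MISS, VC-HIT, L1-HIT, L1-HIT, MISS, L1-HIT, L1-HIT, MISS, VC-HIT, VC-HIT]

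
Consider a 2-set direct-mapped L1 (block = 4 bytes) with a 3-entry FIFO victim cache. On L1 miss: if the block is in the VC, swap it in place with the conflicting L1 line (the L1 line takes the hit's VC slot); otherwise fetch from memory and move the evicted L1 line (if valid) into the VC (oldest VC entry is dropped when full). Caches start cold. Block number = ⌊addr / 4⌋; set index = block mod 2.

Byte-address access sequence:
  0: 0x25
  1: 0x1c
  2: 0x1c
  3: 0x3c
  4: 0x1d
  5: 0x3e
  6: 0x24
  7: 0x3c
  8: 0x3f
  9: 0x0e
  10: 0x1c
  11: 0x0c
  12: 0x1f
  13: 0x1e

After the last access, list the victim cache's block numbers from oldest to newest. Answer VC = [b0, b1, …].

  [0] addr=0x25 blk=9 s=1: MISS | VC []
  [1] addr=0x1c blk=7 s=1: MISS | VC [9]
  [2] addr=0x1c blk=7 s=1: L1-HIT | VC [9]
  [3] addr=0x3c blk=15 s=1: MISS | VC [9, 7]
  [4] addr=0x1d blk=7 s=1: VC-HIT | VC [9, 15]
  [5] addr=0x3e blk=15 s=1: VC-HIT | VC [9, 7]
  [6] addr=0x24 blk=9 s=1: VC-HIT | VC [15, 7]
  [7] addr=0x3c blk=15 s=1: VC-HIT | VC [9, 7]
  [8] addr=0x3f blk=15 s=1: L1-HIT | VC [9, 7]
  [9] addr=0xe blk=3 s=1: MISS | VC [9, 7, 15]
  [10] addr=0x1c blk=7 s=1: VC-HIT | VC [9, 3, 15]
  [11] addr=0xc blk=3 s=1: VC-HIT | VC [9, 7, 15]
  [12] addr=0x1f blk=7 s=1: VC-HIT | VC [9, 3, 15]
  [13] addr=0x1e blk=7 s=1: L1-HIT | VC [9, 3, 15]

VC = [9, 3, 15]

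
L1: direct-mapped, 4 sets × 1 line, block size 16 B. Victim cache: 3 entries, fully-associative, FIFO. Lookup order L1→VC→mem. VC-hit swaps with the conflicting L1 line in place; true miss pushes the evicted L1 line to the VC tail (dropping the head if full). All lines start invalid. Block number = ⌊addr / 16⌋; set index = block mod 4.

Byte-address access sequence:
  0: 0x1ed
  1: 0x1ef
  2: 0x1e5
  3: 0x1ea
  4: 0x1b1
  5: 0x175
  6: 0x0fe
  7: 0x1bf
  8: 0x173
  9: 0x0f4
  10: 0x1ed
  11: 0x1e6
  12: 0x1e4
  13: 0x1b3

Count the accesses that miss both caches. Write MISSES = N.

0: 0x1ed (blk 30, set 2) → MISS  vc=[]
1: 0x1ef (blk 30, set 2) → L1-HIT  vc=[]
2: 0x1e5 (blk 30, set 2) → L1-HIT  vc=[]
3: 0x1ea (blk 30, set 2) → L1-HIT  vc=[]
4: 0x1b1 (blk 27, set 3) → MISS  vc=[]
5: 0x175 (blk 23, set 3) → MISS  vc=[27]
6: 0xfe (blk 15, set 3) → MISS  vc=[27, 23]
7: 0x1bf (blk 27, set 3) → VC-HIT  vc=[15, 23]
8: 0x173 (blk 23, set 3) → VC-HIT  vc=[15, 27]
9: 0xf4 (blk 15, set 3) → VC-HIT  vc=[23, 27]
10: 0x1ed (blk 30, set 2) → L1-HIT  vc=[23, 27]
11: 0x1e6 (blk 30, set 2) → L1-HIT  vc=[23, 27]
12: 0x1e4 (blk 30, set 2) → L1-HIT  vc=[23, 27]
13: 0x1b3 (blk 27, set 3) → VC-HIT  vc=[23, 15]

MISSES = 4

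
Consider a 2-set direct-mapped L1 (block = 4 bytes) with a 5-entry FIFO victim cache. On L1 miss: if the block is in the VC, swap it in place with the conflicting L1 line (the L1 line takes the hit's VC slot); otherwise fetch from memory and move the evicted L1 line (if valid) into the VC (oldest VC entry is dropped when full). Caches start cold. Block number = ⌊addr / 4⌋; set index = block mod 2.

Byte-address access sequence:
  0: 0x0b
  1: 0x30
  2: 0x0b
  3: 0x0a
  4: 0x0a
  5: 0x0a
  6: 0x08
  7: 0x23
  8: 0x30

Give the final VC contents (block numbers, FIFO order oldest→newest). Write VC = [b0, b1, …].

VC = [8, 2]

0: 0xb (blk 2, set 0) → MISS  vc=[]
1: 0x30 (blk 12, set 0) → MISS  vc=[2]
2: 0xb (blk 2, set 0) → VC-HIT  vc=[12]
3: 0xa (blk 2, set 0) → L1-HIT  vc=[12]
4: 0xa (blk 2, set 0) → L1-HIT  vc=[12]
5: 0xa (blk 2, set 0) → L1-HIT  vc=[12]
6: 0x8 (blk 2, set 0) → L1-HIT  vc=[12]
7: 0x23 (blk 8, set 0) → MISS  vc=[12, 2]
8: 0x30 (blk 12, set 0) → VC-HIT  vc=[8, 2]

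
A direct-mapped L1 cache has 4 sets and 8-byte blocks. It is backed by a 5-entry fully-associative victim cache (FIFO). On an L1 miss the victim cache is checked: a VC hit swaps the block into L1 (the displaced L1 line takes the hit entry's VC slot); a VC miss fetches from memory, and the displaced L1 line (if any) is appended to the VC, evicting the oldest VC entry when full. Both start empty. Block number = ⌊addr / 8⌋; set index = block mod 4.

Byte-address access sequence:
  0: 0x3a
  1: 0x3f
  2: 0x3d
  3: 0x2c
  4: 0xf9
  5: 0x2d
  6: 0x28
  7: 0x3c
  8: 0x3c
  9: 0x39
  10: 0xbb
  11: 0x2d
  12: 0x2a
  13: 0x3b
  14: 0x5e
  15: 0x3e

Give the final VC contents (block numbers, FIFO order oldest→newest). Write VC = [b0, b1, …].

VC = [31, 23, 11]

#0 0x3a→b7/s3 MISS; vc=[]
#1 0x3f→b7/s3 L1-HIT; vc=[]
#2 0x3d→b7/s3 L1-HIT; vc=[]
#3 0x2c→b5/s1 MISS; vc=[]
#4 0xf9→b31/s3 MISS; vc=[7]
#5 0x2d→b5/s1 L1-HIT; vc=[7]
#6 0x28→b5/s1 L1-HIT; vc=[7]
#7 0x3c→b7/s3 VC-HIT; vc=[31]
#8 0x3c→b7/s3 L1-HIT; vc=[31]
#9 0x39→b7/s3 L1-HIT; vc=[31]
#10 0xbb→b23/s3 MISS; vc=[31,7]
#11 0x2d→b5/s1 L1-HIT; vc=[31,7]
#12 0x2a→b5/s1 L1-HIT; vc=[31,7]
#13 0x3b→b7/s3 VC-HIT; vc=[31,23]
#14 0x5e→b11/s3 MISS; vc=[31,23,7]
#15 0x3e→b7/s3 VC-HIT; vc=[31,23,11]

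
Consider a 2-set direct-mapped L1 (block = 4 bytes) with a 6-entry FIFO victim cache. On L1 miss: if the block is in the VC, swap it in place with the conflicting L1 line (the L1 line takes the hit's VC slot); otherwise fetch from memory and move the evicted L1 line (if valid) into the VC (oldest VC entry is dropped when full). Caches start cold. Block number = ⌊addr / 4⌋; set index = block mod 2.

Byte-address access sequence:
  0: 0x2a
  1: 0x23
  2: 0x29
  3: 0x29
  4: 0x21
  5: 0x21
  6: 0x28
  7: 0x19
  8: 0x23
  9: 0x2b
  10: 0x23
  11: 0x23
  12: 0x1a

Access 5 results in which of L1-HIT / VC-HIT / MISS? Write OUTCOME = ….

0: 0x2a (blk 10, set 0) → MISS  vc=[]
1: 0x23 (blk 8, set 0) → MISS  vc=[10]
2: 0x29 (blk 10, set 0) → VC-HIT  vc=[8]
3: 0x29 (blk 10, set 0) → L1-HIT  vc=[8]
4: 0x21 (blk 8, set 0) → VC-HIT  vc=[10]
5: 0x21 (blk 8, set 0) → L1-HIT  vc=[10]
6: 0x28 (blk 10, set 0) → VC-HIT  vc=[8]
7: 0x19 (blk 6, set 0) → MISS  vc=[8, 10]
8: 0x23 (blk 8, set 0) → VC-HIT  vc=[6, 10]
9: 0x2b (blk 10, set 0) → VC-HIT  vc=[6, 8]
10: 0x23 (blk 8, set 0) → VC-HIT  vc=[6, 10]
11: 0x23 (blk 8, set 0) → L1-HIT  vc=[6, 10]
12: 0x1a (blk 6, set 0) → VC-HIT  vc=[8, 10]

OUTCOME = L1-HIT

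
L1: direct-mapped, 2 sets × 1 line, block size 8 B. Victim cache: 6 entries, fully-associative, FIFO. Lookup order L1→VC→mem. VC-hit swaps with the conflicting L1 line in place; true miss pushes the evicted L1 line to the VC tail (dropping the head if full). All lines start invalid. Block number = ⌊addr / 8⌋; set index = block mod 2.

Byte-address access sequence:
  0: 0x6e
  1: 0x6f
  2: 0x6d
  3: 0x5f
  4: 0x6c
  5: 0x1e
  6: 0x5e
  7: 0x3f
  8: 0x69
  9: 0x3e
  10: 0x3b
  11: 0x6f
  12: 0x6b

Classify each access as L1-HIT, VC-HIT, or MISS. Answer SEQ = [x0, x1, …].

0: 0x6e (blk 13, set 1) → MISS  vc=[]
1: 0x6f (blk 13, set 1) → L1-HIT  vc=[]
2: 0x6d (blk 13, set 1) → L1-HIT  vc=[]
3: 0x5f (blk 11, set 1) → MISS  vc=[13]
4: 0x6c (blk 13, set 1) → VC-HIT  vc=[11]
5: 0x1e (blk 3, set 1) → MISS  vc=[11, 13]
6: 0x5e (blk 11, set 1) → VC-HIT  vc=[3, 13]
7: 0x3f (blk 7, set 1) → MISS  vc=[3, 13, 11]
8: 0x69 (blk 13, set 1) → VC-HIT  vc=[3, 7, 11]
9: 0x3e (blk 7, set 1) → VC-HIT  vc=[3, 13, 11]
10: 0x3b (blk 7, set 1) → L1-HIT  vc=[3, 13, 11]
11: 0x6f (blk 13, set 1) → VC-HIT  vc=[3, 7, 11]
12: 0x6b (blk 13, set 1) → L1-HIT  vc=[3, 7, 11]

SEQ = [MISS, L1-HIT, L1-HIT, MISS, VC-HIT, MISS, VC-HIT, MISS, VC-HIT, VC-HIT, L1-HIT, VC-HIT, L1-HIT]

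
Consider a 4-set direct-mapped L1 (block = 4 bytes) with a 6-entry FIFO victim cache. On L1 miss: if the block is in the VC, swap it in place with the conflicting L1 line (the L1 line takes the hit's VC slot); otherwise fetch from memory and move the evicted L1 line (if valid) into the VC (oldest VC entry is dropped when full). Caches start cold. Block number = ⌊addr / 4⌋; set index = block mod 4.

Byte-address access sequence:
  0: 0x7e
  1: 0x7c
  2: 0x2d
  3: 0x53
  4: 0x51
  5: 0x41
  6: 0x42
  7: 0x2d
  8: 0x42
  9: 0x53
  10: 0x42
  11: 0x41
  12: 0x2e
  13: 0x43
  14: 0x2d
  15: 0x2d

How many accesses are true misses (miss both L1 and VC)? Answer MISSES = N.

MISSES = 4

#0 0x7e→b31/s3 MISS; vc=[]
#1 0x7c→b31/s3 L1-HIT; vc=[]
#2 0x2d→b11/s3 MISS; vc=[31]
#3 0x53→b20/s0 MISS; vc=[31]
#4 0x51→b20/s0 L1-HIT; vc=[31]
#5 0x41→b16/s0 MISS; vc=[31,20]
#6 0x42→b16/s0 L1-HIT; vc=[31,20]
#7 0x2d→b11/s3 L1-HIT; vc=[31,20]
#8 0x42→b16/s0 L1-HIT; vc=[31,20]
#9 0x53→b20/s0 VC-HIT; vc=[31,16]
#10 0x42→b16/s0 VC-HIT; vc=[31,20]
#11 0x41→b16/s0 L1-HIT; vc=[31,20]
#12 0x2e→b11/s3 L1-HIT; vc=[31,20]
#13 0x43→b16/s0 L1-HIT; vc=[31,20]
#14 0x2d→b11/s3 L1-HIT; vc=[31,20]
#15 0x2d→b11/s3 L1-HIT; vc=[31,20]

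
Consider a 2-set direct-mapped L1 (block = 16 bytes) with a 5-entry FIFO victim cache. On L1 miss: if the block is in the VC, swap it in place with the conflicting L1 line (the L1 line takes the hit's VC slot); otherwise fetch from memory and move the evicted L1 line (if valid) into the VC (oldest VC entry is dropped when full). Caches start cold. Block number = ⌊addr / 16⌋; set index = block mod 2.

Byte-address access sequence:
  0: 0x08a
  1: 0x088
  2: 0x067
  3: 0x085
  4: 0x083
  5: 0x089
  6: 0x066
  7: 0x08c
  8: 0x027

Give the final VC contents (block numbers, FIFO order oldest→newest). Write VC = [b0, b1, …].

VC = [6, 8]

  [0] addr=0x8a blk=8 s=0: MISS | VC []
  [1] addr=0x88 blk=8 s=0: L1-HIT | VC []
  [2] addr=0x67 blk=6 s=0: MISS | VC [8]
  [3] addr=0x85 blk=8 s=0: VC-HIT | VC [6]
  [4] addr=0x83 blk=8 s=0: L1-HIT | VC [6]
  [5] addr=0x89 blk=8 s=0: L1-HIT | VC [6]
  [6] addr=0x66 blk=6 s=0: VC-HIT | VC [8]
  [7] addr=0x8c blk=8 s=0: VC-HIT | VC [6]
  [8] addr=0x27 blk=2 s=0: MISS | VC [6, 8]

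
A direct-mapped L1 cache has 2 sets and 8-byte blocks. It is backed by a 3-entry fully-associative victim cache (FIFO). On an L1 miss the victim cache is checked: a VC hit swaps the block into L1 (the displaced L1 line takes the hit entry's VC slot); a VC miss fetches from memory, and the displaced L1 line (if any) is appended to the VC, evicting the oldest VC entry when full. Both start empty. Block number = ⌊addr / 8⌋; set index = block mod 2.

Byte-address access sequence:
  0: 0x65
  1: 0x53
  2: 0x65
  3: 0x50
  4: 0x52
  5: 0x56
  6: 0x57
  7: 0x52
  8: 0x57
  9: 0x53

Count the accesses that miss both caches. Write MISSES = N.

0: 0x65 (blk 12, set 0) → MISS  vc=[]
1: 0x53 (blk 10, set 0) → MISS  vc=[12]
2: 0x65 (blk 12, set 0) → VC-HIT  vc=[10]
3: 0x50 (blk 10, set 0) → VC-HIT  vc=[12]
4: 0x52 (blk 10, set 0) → L1-HIT  vc=[12]
5: 0x56 (blk 10, set 0) → L1-HIT  vc=[12]
6: 0x57 (blk 10, set 0) → L1-HIT  vc=[12]
7: 0x52 (blk 10, set 0) → L1-HIT  vc=[12]
8: 0x57 (blk 10, set 0) → L1-HIT  vc=[12]
9: 0x53 (blk 10, set 0) → L1-HIT  vc=[12]

MISSES = 2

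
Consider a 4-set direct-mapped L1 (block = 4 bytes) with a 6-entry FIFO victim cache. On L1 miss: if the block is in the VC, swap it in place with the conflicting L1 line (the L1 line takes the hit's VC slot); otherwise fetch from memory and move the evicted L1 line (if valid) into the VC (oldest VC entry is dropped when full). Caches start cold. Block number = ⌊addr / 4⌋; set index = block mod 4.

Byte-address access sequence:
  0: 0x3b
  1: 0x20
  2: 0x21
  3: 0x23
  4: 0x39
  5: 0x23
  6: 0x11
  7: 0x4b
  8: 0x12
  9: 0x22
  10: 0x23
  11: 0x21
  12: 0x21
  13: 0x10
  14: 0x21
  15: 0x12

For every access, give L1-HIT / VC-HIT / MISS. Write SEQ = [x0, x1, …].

  [0] addr=0x3b blk=14 s=2: MISS | VC []
  [1] addr=0x20 blk=8 s=0: MISS | VC []
  [2] addr=0x21 blk=8 s=0: L1-HIT | VC []
  [3] addr=0x23 blk=8 s=0: L1-HIT | VC []
  [4] addr=0x39 blk=14 s=2: L1-HIT | VC []
  [5] addr=0x23 blk=8 s=0: L1-HIT | VC []
  [6] addr=0x11 blk=4 s=0: MISS | VC [8]
  [7] addr=0x4b blk=18 s=2: MISS | VC [8, 14]
  [8] addr=0x12 blk=4 s=0: L1-HIT | VC [8, 14]
  [9] addr=0x22 blk=8 s=0: VC-HIT | VC [4, 14]
  [10] addr=0x23 blk=8 s=0: L1-HIT | VC [4, 14]
  [11] addr=0x21 blk=8 s=0: L1-HIT | VC [4, 14]
  [12] addr=0x21 blk=8 s=0: L1-HIT | VC [4, 14]
  [13] addr=0x10 blk=4 s=0: VC-HIT | VC [8, 14]
  [14] addr=0x21 blk=8 s=0: VC-HIT | VC [4, 14]
  [15] addr=0x12 blk=4 s=0: VC-HIT | VC [8, 14]

SEQ = [MISS, MISS, L1-HIT, L1-HIT, L1-HIT, L1-HIT, MISS, MISS, L1-HIT, VC-HIT, L1-HIT, L1-HIT, L1-HIT, VC-HIT, VC-HIT, VC-HIT]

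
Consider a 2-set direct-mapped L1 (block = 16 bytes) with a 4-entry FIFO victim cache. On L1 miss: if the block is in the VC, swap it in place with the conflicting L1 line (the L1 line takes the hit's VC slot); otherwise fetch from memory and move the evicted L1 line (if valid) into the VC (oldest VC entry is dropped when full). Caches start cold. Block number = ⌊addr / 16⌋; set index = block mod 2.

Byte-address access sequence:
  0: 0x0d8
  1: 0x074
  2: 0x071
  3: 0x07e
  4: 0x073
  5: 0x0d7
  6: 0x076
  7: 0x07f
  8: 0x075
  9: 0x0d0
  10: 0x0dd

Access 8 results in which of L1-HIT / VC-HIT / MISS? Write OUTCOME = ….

OUTCOME = L1-HIT

#0 0xd8→b13/s1 MISS; vc=[]
#1 0x74→b7/s1 MISS; vc=[13]
#2 0x71→b7/s1 L1-HIT; vc=[13]
#3 0x7e→b7/s1 L1-HIT; vc=[13]
#4 0x73→b7/s1 L1-HIT; vc=[13]
#5 0xd7→b13/s1 VC-HIT; vc=[7]
#6 0x76→b7/s1 VC-HIT; vc=[13]
#7 0x7f→b7/s1 L1-HIT; vc=[13]
#8 0x75→b7/s1 L1-HIT; vc=[13]
#9 0xd0→b13/s1 VC-HIT; vc=[7]
#10 0xdd→b13/s1 L1-HIT; vc=[7]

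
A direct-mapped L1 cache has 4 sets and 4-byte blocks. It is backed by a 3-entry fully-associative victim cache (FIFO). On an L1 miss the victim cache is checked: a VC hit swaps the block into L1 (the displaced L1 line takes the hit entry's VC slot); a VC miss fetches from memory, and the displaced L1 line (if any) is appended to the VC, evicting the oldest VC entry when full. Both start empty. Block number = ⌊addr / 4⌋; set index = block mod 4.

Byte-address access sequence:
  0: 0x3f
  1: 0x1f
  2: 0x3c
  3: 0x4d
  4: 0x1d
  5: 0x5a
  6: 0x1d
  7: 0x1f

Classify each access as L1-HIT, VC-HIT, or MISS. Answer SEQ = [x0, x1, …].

SEQ = [MISS, MISS, VC-HIT, MISS, VC-HIT, MISS, L1-HIT, L1-HIT]

  [0] addr=0x3f blk=15 s=3: MISS | VC []
  [1] addr=0x1f blk=7 s=3: MISS | VC [15]
  [2] addr=0x3c blk=15 s=3: VC-HIT | VC [7]
  [3] addr=0x4d blk=19 s=3: MISS | VC [7, 15]
  [4] addr=0x1d blk=7 s=3: VC-HIT | VC [19, 15]
  [5] addr=0x5a blk=22 s=2: MISS | VC [19, 15]
  [6] addr=0x1d blk=7 s=3: L1-HIT | VC [19, 15]
  [7] addr=0x1f blk=7 s=3: L1-HIT | VC [19, 15]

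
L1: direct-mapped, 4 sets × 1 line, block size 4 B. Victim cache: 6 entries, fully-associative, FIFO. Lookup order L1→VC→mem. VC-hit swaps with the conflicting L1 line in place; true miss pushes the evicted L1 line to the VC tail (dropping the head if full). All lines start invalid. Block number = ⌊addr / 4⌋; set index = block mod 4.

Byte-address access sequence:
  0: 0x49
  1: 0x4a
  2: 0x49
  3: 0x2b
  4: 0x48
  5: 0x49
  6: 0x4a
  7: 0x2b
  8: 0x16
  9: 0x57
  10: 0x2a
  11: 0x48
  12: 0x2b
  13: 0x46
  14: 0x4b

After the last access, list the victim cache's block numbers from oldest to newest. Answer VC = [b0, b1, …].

VC = [10, 5, 21]

  [0] addr=0x49 blk=18 s=2: MISS | VC []
  [1] addr=0x4a blk=18 s=2: L1-HIT | VC []
  [2] addr=0x49 blk=18 s=2: L1-HIT | VC []
  [3] addr=0x2b blk=10 s=2: MISS | VC [18]
  [4] addr=0x48 blk=18 s=2: VC-HIT | VC [10]
  [5] addr=0x49 blk=18 s=2: L1-HIT | VC [10]
  [6] addr=0x4a blk=18 s=2: L1-HIT | VC [10]
  [7] addr=0x2b blk=10 s=2: VC-HIT | VC [18]
  [8] addr=0x16 blk=5 s=1: MISS | VC [18]
  [9] addr=0x57 blk=21 s=1: MISS | VC [18, 5]
  [10] addr=0x2a blk=10 s=2: L1-HIT | VC [18, 5]
  [11] addr=0x48 blk=18 s=2: VC-HIT | VC [10, 5]
  [12] addr=0x2b blk=10 s=2: VC-HIT | VC [18, 5]
  [13] addr=0x46 blk=17 s=1: MISS | VC [18, 5, 21]
  [14] addr=0x4b blk=18 s=2: VC-HIT | VC [10, 5, 21]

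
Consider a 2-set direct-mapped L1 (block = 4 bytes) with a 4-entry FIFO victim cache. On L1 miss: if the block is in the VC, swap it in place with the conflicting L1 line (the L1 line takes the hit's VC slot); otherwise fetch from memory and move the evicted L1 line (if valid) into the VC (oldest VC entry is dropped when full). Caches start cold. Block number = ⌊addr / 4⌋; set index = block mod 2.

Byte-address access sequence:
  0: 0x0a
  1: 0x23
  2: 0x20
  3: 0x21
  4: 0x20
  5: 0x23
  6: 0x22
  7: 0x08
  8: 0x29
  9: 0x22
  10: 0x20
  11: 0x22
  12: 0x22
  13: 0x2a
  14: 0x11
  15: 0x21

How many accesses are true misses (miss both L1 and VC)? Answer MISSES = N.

  [0] addr=0xa blk=2 s=0: MISS | VC []
  [1] addr=0x23 blk=8 s=0: MISS | VC [2]
  [2] addr=0x20 blk=8 s=0: L1-HIT | VC [2]
  [3] addr=0x21 blk=8 s=0: L1-HIT | VC [2]
  [4] addr=0x20 blk=8 s=0: L1-HIT | VC [2]
  [5] addr=0x23 blk=8 s=0: L1-HIT | VC [2]
  [6] addr=0x22 blk=8 s=0: L1-HIT | VC [2]
  [7] addr=0x8 blk=2 s=0: VC-HIT | VC [8]
  [8] addr=0x29 blk=10 s=0: MISS | VC [8, 2]
  [9] addr=0x22 blk=8 s=0: VC-HIT | VC [10, 2]
  [10] addr=0x20 blk=8 s=0: L1-HIT | VC [10, 2]
  [11] addr=0x22 blk=8 s=0: L1-HIT | VC [10, 2]
  [12] addr=0x22 blk=8 s=0: L1-HIT | VC [10, 2]
  [13] addr=0x2a blk=10 s=0: VC-HIT | VC [8, 2]
  [14] addr=0x11 blk=4 s=0: MISS | VC [8, 2, 10]
  [15] addr=0x21 blk=8 s=0: VC-HIT | VC [4, 2, 10]

MISSES = 4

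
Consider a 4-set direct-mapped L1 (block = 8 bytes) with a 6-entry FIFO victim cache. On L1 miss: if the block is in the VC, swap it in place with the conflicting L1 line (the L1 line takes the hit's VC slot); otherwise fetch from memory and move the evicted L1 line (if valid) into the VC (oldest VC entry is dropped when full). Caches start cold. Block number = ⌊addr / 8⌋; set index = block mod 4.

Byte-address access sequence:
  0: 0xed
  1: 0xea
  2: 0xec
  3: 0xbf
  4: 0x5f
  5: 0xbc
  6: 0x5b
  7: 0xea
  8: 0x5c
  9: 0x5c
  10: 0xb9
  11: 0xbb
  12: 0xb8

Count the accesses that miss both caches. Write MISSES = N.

MISSES = 3

  [0] addr=0xed blk=29 s=1: MISS | VC []
  [1] addr=0xea blk=29 s=1: L1-HIT | VC []
  [2] addr=0xec blk=29 s=1: L1-HIT | VC []
  [3] addr=0xbf blk=23 s=3: MISS | VC []
  [4] addr=0x5f blk=11 s=3: MISS | VC [23]
  [5] addr=0xbc blk=23 s=3: VC-HIT | VC [11]
  [6] addr=0x5b blk=11 s=3: VC-HIT | VC [23]
  [7] addr=0xea blk=29 s=1: L1-HIT | VC [23]
  [8] addr=0x5c blk=11 s=3: L1-HIT | VC [23]
  [9] addr=0x5c blk=11 s=3: L1-HIT | VC [23]
  [10] addr=0xb9 blk=23 s=3: VC-HIT | VC [11]
  [11] addr=0xbb blk=23 s=3: L1-HIT | VC [11]
  [12] addr=0xb8 blk=23 s=3: L1-HIT | VC [11]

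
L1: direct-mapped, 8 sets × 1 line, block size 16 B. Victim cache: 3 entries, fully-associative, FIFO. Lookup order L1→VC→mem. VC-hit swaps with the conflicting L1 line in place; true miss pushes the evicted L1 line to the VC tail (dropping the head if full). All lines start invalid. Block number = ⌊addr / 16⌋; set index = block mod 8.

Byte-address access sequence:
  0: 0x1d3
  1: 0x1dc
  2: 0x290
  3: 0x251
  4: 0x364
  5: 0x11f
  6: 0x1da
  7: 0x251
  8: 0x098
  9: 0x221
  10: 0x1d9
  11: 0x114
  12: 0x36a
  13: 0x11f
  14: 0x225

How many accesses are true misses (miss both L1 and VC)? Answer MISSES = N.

#0 0x1d3→b29/s5 MISS; vc=[]
#1 0x1dc→b29/s5 L1-HIT; vc=[]
#2 0x290→b41/s1 MISS; vc=[]
#3 0x251→b37/s5 MISS; vc=[29]
#4 0x364→b54/s6 MISS; vc=[29]
#5 0x11f→b17/s1 MISS; vc=[29,41]
#6 0x1da→b29/s5 VC-HIT; vc=[37,41]
#7 0x251→b37/s5 VC-HIT; vc=[29,41]
#8 0x98→b9/s1 MISS; vc=[29,41,17]
#9 0x221→b34/s2 MISS; vc=[29,41,17]
#10 0x1d9→b29/s5 VC-HIT; vc=[37,41,17]
#11 0x114→b17/s1 VC-HIT; vc=[37,41,9]
#12 0x36a→b54/s6 L1-HIT; vc=[37,41,9]
#13 0x11f→b17/s1 L1-HIT; vc=[37,41,9]
#14 0x225→b34/s2 L1-HIT; vc=[37,41,9]

MISSES = 7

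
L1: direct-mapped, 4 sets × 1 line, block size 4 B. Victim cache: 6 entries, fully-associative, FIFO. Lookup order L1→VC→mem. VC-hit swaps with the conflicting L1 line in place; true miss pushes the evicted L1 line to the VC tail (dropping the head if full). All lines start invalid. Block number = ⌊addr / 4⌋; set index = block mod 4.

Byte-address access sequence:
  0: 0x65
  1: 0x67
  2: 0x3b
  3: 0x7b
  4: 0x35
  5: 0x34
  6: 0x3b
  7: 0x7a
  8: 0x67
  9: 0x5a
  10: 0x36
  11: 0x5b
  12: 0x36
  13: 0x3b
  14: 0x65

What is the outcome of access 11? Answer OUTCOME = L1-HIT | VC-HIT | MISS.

  [0] addr=0x65 blk=25 s=1: MISS | VC []
  [1] addr=0x67 blk=25 s=1: L1-HIT | VC []
  [2] addr=0x3b blk=14 s=2: MISS | VC []
  [3] addr=0x7b blk=30 s=2: MISS | VC [14]
  [4] addr=0x35 blk=13 s=1: MISS | VC [14, 25]
  [5] addr=0x34 blk=13 s=1: L1-HIT | VC [14, 25]
  [6] addr=0x3b blk=14 s=2: VC-HIT | VC [30, 25]
  [7] addr=0x7a blk=30 s=2: VC-HIT | VC [14, 25]
  [8] addr=0x67 blk=25 s=1: VC-HIT | VC [14, 13]
  [9] addr=0x5a blk=22 s=2: MISS | VC [14, 13, 30]
  [10] addr=0x36 blk=13 s=1: VC-HIT | VC [14, 25, 30]
  [11] addr=0x5b blk=22 s=2: L1-HIT | VC [14, 25, 30]
  [12] addr=0x36 blk=13 s=1: L1-HIT | VC [14, 25, 30]
  [13] addr=0x3b blk=14 s=2: VC-HIT | VC [22, 25, 30]
  [14] addr=0x65 blk=25 s=1: VC-HIT | VC [22, 13, 30]

OUTCOME = L1-HIT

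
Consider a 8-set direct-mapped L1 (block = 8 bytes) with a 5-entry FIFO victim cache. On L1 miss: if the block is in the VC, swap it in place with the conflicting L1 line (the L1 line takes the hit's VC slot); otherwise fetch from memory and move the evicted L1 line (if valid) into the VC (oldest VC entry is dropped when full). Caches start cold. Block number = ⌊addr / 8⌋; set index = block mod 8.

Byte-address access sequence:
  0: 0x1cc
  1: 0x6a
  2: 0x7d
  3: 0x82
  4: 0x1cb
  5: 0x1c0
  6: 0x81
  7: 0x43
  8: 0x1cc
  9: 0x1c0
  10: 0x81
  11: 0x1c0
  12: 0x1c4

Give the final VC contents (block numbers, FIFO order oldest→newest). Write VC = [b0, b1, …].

VC = [8, 16]

0: 0x1cc (blk 57, set 1) → MISS  vc=[]
1: 0x6a (blk 13, set 5) → MISS  vc=[]
2: 0x7d (blk 15, set 7) → MISS  vc=[]
3: 0x82 (blk 16, set 0) → MISS  vc=[]
4: 0x1cb (blk 57, set 1) → L1-HIT  vc=[]
5: 0x1c0 (blk 56, set 0) → MISS  vc=[16]
6: 0x81 (blk 16, set 0) → VC-HIT  vc=[56]
7: 0x43 (blk 8, set 0) → MISS  vc=[56, 16]
8: 0x1cc (blk 57, set 1) → L1-HIT  vc=[56, 16]
9: 0x1c0 (blk 56, set 0) → VC-HIT  vc=[8, 16]
10: 0x81 (blk 16, set 0) → VC-HIT  vc=[8, 56]
11: 0x1c0 (blk 56, set 0) → VC-HIT  vc=[8, 16]
12: 0x1c4 (blk 56, set 0) → L1-HIT  vc=[8, 16]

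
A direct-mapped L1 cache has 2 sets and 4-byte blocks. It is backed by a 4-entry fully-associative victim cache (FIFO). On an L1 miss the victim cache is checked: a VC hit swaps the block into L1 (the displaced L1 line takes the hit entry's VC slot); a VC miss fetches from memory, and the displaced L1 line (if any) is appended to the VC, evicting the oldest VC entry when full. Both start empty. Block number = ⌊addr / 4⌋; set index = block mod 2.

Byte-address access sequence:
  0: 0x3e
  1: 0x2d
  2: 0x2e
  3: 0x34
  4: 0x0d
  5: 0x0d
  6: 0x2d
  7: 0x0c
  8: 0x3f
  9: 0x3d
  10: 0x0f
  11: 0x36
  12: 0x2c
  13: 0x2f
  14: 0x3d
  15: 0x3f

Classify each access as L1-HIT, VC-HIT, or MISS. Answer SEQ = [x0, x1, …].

SEQ = [MISS, MISS, L1-HIT, MISS, MISS, L1-HIT, VC-HIT, VC-HIT, VC-HIT, L1-HIT, VC-HIT, VC-HIT, VC-HIT, L1-HIT, VC-HIT, L1-HIT]

#0 0x3e→b15/s1 MISS; vc=[]
#1 0x2d→b11/s1 MISS; vc=[15]
#2 0x2e→b11/s1 L1-HIT; vc=[15]
#3 0x34→b13/s1 MISS; vc=[15,11]
#4 0xd→b3/s1 MISS; vc=[15,11,13]
#5 0xd→b3/s1 L1-HIT; vc=[15,11,13]
#6 0x2d→b11/s1 VC-HIT; vc=[15,3,13]
#7 0xc→b3/s1 VC-HIT; vc=[15,11,13]
#8 0x3f→b15/s1 VC-HIT; vc=[3,11,13]
#9 0x3d→b15/s1 L1-HIT; vc=[3,11,13]
#10 0xf→b3/s1 VC-HIT; vc=[15,11,13]
#11 0x36→b13/s1 VC-HIT; vc=[15,11,3]
#12 0x2c→b11/s1 VC-HIT; vc=[15,13,3]
#13 0x2f→b11/s1 L1-HIT; vc=[15,13,3]
#14 0x3d→b15/s1 VC-HIT; vc=[11,13,3]
#15 0x3f→b15/s1 L1-HIT; vc=[11,13,3]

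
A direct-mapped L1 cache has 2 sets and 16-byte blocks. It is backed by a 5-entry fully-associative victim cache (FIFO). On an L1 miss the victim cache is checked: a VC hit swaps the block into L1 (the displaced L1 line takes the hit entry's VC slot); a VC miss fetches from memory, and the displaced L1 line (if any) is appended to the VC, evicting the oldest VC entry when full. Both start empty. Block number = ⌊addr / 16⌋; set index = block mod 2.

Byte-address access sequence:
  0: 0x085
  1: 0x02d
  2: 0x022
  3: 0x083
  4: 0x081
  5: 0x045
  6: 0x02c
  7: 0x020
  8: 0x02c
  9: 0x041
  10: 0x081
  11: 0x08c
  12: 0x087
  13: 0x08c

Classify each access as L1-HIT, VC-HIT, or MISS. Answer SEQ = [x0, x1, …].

SEQ = [MISS, MISS, L1-HIT, VC-HIT, L1-HIT, MISS, VC-HIT, L1-HIT, L1-HIT, VC-HIT, VC-HIT, L1-HIT, L1-HIT, L1-HIT]

0: 0x85 (blk 8, set 0) → MISS  vc=[]
1: 0x2d (blk 2, set 0) → MISS  vc=[8]
2: 0x22 (blk 2, set 0) → L1-HIT  vc=[8]
3: 0x83 (blk 8, set 0) → VC-HIT  vc=[2]
4: 0x81 (blk 8, set 0) → L1-HIT  vc=[2]
5: 0x45 (blk 4, set 0) → MISS  vc=[2, 8]
6: 0x2c (blk 2, set 0) → VC-HIT  vc=[4, 8]
7: 0x20 (blk 2, set 0) → L1-HIT  vc=[4, 8]
8: 0x2c (blk 2, set 0) → L1-HIT  vc=[4, 8]
9: 0x41 (blk 4, set 0) → VC-HIT  vc=[2, 8]
10: 0x81 (blk 8, set 0) → VC-HIT  vc=[2, 4]
11: 0x8c (blk 8, set 0) → L1-HIT  vc=[2, 4]
12: 0x87 (blk 8, set 0) → L1-HIT  vc=[2, 4]
13: 0x8c (blk 8, set 0) → L1-HIT  vc=[2, 4]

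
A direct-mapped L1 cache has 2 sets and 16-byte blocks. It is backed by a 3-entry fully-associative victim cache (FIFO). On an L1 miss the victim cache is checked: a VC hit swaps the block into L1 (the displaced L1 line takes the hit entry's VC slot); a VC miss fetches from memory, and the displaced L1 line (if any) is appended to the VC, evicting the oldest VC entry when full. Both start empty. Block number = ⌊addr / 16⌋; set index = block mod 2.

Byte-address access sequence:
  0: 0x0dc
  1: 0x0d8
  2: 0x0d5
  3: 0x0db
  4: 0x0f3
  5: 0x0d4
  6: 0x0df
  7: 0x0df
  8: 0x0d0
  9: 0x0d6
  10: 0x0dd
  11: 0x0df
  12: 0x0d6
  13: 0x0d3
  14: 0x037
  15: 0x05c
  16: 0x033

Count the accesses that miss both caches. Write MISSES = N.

#0 0xdc→b13/s1 MISS; vc=[]
#1 0xd8→b13/s1 L1-HIT; vc=[]
#2 0xd5→b13/s1 L1-HIT; vc=[]
#3 0xdb→b13/s1 L1-HIT; vc=[]
#4 0xf3→b15/s1 MISS; vc=[13]
#5 0xd4→b13/s1 VC-HIT; vc=[15]
#6 0xdf→b13/s1 L1-HIT; vc=[15]
#7 0xdf→b13/s1 L1-HIT; vc=[15]
#8 0xd0→b13/s1 L1-HIT; vc=[15]
#9 0xd6→b13/s1 L1-HIT; vc=[15]
#10 0xdd→b13/s1 L1-HIT; vc=[15]
#11 0xdf→b13/s1 L1-HIT; vc=[15]
#12 0xd6→b13/s1 L1-HIT; vc=[15]
#13 0xd3→b13/s1 L1-HIT; vc=[15]
#14 0x37→b3/s1 MISS; vc=[15,13]
#15 0x5c→b5/s1 MISS; vc=[15,13,3]
#16 0x33→b3/s1 VC-HIT; vc=[15,13,5]

MISSES = 4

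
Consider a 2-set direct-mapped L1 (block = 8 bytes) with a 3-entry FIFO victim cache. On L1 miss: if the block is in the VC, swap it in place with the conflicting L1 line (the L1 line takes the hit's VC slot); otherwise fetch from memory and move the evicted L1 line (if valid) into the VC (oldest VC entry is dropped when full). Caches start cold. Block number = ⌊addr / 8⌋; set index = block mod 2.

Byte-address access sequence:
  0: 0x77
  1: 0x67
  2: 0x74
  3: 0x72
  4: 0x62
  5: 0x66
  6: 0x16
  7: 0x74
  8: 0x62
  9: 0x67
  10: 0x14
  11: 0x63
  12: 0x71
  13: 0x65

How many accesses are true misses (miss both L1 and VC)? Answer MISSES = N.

#0 0x77→b14/s0 MISS; vc=[]
#1 0x67→b12/s0 MISS; vc=[14]
#2 0x74→b14/s0 VC-HIT; vc=[12]
#3 0x72→b14/s0 L1-HIT; vc=[12]
#4 0x62→b12/s0 VC-HIT; vc=[14]
#5 0x66→b12/s0 L1-HIT; vc=[14]
#6 0x16→b2/s0 MISS; vc=[14,12]
#7 0x74→b14/s0 VC-HIT; vc=[2,12]
#8 0x62→b12/s0 VC-HIT; vc=[2,14]
#9 0x67→b12/s0 L1-HIT; vc=[2,14]
#10 0x14→b2/s0 VC-HIT; vc=[12,14]
#11 0x63→b12/s0 VC-HIT; vc=[2,14]
#12 0x71→b14/s0 VC-HIT; vc=[2,12]
#13 0x65→b12/s0 VC-HIT; vc=[2,14]

MISSES = 3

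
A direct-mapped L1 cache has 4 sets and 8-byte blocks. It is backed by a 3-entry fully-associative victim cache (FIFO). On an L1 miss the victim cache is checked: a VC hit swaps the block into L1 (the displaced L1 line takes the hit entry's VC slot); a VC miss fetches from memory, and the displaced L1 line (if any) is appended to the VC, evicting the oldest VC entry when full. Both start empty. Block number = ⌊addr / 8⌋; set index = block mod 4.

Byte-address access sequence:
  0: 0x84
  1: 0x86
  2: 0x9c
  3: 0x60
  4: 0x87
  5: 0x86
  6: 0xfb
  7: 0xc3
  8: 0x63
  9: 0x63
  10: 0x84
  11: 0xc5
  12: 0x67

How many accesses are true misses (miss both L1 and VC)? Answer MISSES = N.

MISSES = 5

  [0] addr=0x84 blk=16 s=0: MISS | VC []
  [1] addr=0x86 blk=16 s=0: L1-HIT | VC []
  [2] addr=0x9c blk=19 s=3: MISS | VC []
  [3] addr=0x60 blk=12 s=0: MISS | VC [16]
  [4] addr=0x87 blk=16 s=0: VC-HIT | VC [12]
  [5] addr=0x86 blk=16 s=0: L1-HIT | VC [12]
  [6] addr=0xfb blk=31 s=3: MISS | VC [12, 19]
  [7] addr=0xc3 blk=24 s=0: MISS | VC [12, 19, 16]
  [8] addr=0x63 blk=12 s=0: VC-HIT | VC [24, 19, 16]
  [9] addr=0x63 blk=12 s=0: L1-HIT | VC [24, 19, 16]
  [10] addr=0x84 blk=16 s=0: VC-HIT | VC [24, 19, 12]
  [11] addr=0xc5 blk=24 s=0: VC-HIT | VC [16, 19, 12]
  [12] addr=0x67 blk=12 s=0: VC-HIT | VC [16, 19, 24]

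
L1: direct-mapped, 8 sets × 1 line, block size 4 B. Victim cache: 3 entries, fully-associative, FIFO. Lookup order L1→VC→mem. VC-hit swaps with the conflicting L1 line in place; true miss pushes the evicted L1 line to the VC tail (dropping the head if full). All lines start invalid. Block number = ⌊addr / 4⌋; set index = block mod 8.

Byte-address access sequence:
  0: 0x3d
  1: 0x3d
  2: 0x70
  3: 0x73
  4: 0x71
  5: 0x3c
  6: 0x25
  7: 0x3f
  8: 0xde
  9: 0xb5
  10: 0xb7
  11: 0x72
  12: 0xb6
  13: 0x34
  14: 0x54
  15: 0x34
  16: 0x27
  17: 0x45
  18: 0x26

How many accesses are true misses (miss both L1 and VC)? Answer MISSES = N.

  [0] addr=0x3d blk=15 s=7: MISS | VC []
  [1] addr=0x3d blk=15 s=7: L1-HIT | VC []
  [2] addr=0x70 blk=28 s=4: MISS | VC []
  [3] addr=0x73 blk=28 s=4: L1-HIT | VC []
  [4] addr=0x71 blk=28 s=4: L1-HIT | VC []
  [5] addr=0x3c blk=15 s=7: L1-HIT | VC []
  [6] addr=0x25 blk=9 s=1: MISS | VC []
  [7] addr=0x3f blk=15 s=7: L1-HIT | VC []
  [8] addr=0xde blk=55 s=7: MISS | VC [15]
  [9] addr=0xb5 blk=45 s=5: MISS | VC [15]
  [10] addr=0xb7 blk=45 s=5: L1-HIT | VC [15]
  [11] addr=0x72 blk=28 s=4: L1-HIT | VC [15]
  [12] addr=0xb6 blk=45 s=5: L1-HIT | VC [15]
  [13] addr=0x34 blk=13 s=5: MISS | VC [15, 45]
  [14] addr=0x54 blk=21 s=5: MISS | VC [15, 45, 13]
  [15] addr=0x34 blk=13 s=5: VC-HIT | VC [15, 45, 21]
  [16] addr=0x27 blk=9 s=1: L1-HIT | VC [15, 45, 21]
  [17] addr=0x45 blk=17 s=1: MISS | VC [45, 21, 9]
  [18] addr=0x26 blk=9 s=1: VC-HIT | VC [45, 21, 17]

MISSES = 8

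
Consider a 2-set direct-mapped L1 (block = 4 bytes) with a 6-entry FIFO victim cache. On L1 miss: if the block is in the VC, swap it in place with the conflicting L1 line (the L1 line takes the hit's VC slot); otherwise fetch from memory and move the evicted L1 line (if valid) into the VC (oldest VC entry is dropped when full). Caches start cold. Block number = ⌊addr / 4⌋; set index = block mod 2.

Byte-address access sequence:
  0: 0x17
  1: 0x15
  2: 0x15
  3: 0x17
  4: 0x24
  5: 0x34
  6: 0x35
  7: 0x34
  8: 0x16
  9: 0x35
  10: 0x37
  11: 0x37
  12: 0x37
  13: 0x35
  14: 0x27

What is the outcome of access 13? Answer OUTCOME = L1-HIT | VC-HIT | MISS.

0: 0x17 (blk 5, set 1) → MISS  vc=[]
1: 0x15 (blk 5, set 1) → L1-HIT  vc=[]
2: 0x15 (blk 5, set 1) → L1-HIT  vc=[]
3: 0x17 (blk 5, set 1) → L1-HIT  vc=[]
4: 0x24 (blk 9, set 1) → MISS  vc=[5]
5: 0x34 (blk 13, set 1) → MISS  vc=[5, 9]
6: 0x35 (blk 13, set 1) → L1-HIT  vc=[5, 9]
7: 0x34 (blk 13, set 1) → L1-HIT  vc=[5, 9]
8: 0x16 (blk 5, set 1) → VC-HIT  vc=[13, 9]
9: 0x35 (blk 13, set 1) → VC-HIT  vc=[5, 9]
10: 0x37 (blk 13, set 1) → L1-HIT  vc=[5, 9]
11: 0x37 (blk 13, set 1) → L1-HIT  vc=[5, 9]
12: 0x37 (blk 13, set 1) → L1-HIT  vc=[5, 9]
13: 0x35 (blk 13, set 1) → L1-HIT  vc=[5, 9]
14: 0x27 (blk 9, set 1) → VC-HIT  vc=[5, 13]

OUTCOME = L1-HIT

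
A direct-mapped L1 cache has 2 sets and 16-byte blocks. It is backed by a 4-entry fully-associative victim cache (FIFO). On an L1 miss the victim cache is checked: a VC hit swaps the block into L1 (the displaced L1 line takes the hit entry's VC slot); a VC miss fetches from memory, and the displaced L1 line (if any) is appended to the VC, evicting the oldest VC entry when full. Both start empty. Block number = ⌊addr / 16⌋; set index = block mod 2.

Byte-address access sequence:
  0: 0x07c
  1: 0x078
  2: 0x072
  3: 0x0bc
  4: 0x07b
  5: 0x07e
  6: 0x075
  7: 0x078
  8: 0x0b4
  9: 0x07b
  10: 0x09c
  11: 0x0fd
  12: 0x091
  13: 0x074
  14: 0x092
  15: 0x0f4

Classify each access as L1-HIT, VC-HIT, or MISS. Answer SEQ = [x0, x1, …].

SEQ = [MISS, L1-HIT, L1-HIT, MISS, VC-HIT, L1-HIT, L1-HIT, L1-HIT, VC-HIT, VC-HIT, MISS, MISS, VC-HIT, VC-HIT, VC-HIT, VC-HIT]

0: 0x7c (blk 7, set 1) → MISS  vc=[]
1: 0x78 (blk 7, set 1) → L1-HIT  vc=[]
2: 0x72 (blk 7, set 1) → L1-HIT  vc=[]
3: 0xbc (blk 11, set 1) → MISS  vc=[7]
4: 0x7b (blk 7, set 1) → VC-HIT  vc=[11]
5: 0x7e (blk 7, set 1) → L1-HIT  vc=[11]
6: 0x75 (blk 7, set 1) → L1-HIT  vc=[11]
7: 0x78 (blk 7, set 1) → L1-HIT  vc=[11]
8: 0xb4 (blk 11, set 1) → VC-HIT  vc=[7]
9: 0x7b (blk 7, set 1) → VC-HIT  vc=[11]
10: 0x9c (blk 9, set 1) → MISS  vc=[11, 7]
11: 0xfd (blk 15, set 1) → MISS  vc=[11, 7, 9]
12: 0x91 (blk 9, set 1) → VC-HIT  vc=[11, 7, 15]
13: 0x74 (blk 7, set 1) → VC-HIT  vc=[11, 9, 15]
14: 0x92 (blk 9, set 1) → VC-HIT  vc=[11, 7, 15]
15: 0xf4 (blk 15, set 1) → VC-HIT  vc=[11, 7, 9]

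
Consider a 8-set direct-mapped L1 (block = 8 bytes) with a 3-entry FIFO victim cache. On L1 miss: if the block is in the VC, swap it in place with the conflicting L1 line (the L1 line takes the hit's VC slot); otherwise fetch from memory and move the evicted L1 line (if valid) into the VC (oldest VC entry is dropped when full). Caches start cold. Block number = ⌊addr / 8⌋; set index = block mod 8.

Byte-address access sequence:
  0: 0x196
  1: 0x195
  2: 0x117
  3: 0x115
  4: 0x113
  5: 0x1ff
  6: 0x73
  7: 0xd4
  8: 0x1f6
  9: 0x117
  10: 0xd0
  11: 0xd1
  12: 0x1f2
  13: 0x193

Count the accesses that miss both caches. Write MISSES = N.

MISSES = 6

0: 0x196 (blk 50, set 2) → MISS  vc=[]
1: 0x195 (blk 50, set 2) → L1-HIT  vc=[]
2: 0x117 (blk 34, set 2) → MISS  vc=[50]
3: 0x115 (blk 34, set 2) → L1-HIT  vc=[50]
4: 0x113 (blk 34, set 2) → L1-HIT  vc=[50]
5: 0x1ff (blk 63, set 7) → MISS  vc=[50]
6: 0x73 (blk 14, set 6) → MISS  vc=[50]
7: 0xd4 (blk 26, set 2) → MISS  vc=[50, 34]
8: 0x1f6 (blk 62, set 6) → MISS  vc=[50, 34, 14]
9: 0x117 (blk 34, set 2) → VC-HIT  vc=[50, 26, 14]
10: 0xd0 (blk 26, set 2) → VC-HIT  vc=[50, 34, 14]
11: 0xd1 (blk 26, set 2) → L1-HIT  vc=[50, 34, 14]
12: 0x1f2 (blk 62, set 6) → L1-HIT  vc=[50, 34, 14]
13: 0x193 (blk 50, set 2) → VC-HIT  vc=[26, 34, 14]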